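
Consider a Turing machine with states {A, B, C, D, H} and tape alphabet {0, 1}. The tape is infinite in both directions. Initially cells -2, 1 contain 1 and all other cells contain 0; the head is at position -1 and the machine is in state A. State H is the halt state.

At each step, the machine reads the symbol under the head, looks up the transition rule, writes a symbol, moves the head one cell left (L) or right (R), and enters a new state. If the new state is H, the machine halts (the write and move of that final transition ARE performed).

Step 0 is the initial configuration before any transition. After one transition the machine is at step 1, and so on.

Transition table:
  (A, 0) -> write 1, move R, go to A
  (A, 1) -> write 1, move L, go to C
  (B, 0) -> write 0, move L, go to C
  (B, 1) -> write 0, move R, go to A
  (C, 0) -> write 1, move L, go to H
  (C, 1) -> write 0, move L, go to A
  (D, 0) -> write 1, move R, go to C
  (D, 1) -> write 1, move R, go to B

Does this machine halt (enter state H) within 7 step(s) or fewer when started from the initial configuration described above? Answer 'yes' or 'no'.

Step 1: in state A at pos -1, read 0 -> (A,0)->write 1,move R,goto A. Now: state=A, head=0, tape[-3..2]=011010 (head:    ^)
Step 2: in state A at pos 0, read 0 -> (A,0)->write 1,move R,goto A. Now: state=A, head=1, tape[-3..2]=011110 (head:     ^)
Step 3: in state A at pos 1, read 1 -> (A,1)->write 1,move L,goto C. Now: state=C, head=0, tape[-3..2]=011110 (head:    ^)
Step 4: in state C at pos 0, read 1 -> (C,1)->write 0,move L,goto A. Now: state=A, head=-1, tape[-3..2]=011010 (head:   ^)
Step 5: in state A at pos -1, read 1 -> (A,1)->write 1,move L,goto C. Now: state=C, head=-2, tape[-3..2]=011010 (head:  ^)
Step 6: in state C at pos -2, read 1 -> (C,1)->write 0,move L,goto A. Now: state=A, head=-3, tape[-4..2]=0001010 (head:  ^)
Step 7: in state A at pos -3, read 0 -> (A,0)->write 1,move R,goto A. Now: state=A, head=-2, tape[-4..2]=0101010 (head:   ^)
After 7 step(s): state = A (not H) -> not halted within 7 -> no

Answer: no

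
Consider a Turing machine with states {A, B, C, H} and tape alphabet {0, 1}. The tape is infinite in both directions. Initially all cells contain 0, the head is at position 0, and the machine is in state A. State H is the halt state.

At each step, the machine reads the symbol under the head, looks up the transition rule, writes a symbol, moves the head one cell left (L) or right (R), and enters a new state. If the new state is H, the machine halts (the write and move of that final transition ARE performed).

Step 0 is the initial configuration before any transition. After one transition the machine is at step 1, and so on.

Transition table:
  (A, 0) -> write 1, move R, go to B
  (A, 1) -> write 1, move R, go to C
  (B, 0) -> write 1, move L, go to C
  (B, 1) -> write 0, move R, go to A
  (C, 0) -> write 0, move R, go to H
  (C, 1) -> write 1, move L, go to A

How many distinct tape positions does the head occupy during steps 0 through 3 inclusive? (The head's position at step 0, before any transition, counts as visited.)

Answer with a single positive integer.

Answer: 3

Derivation:
Step 1: in state A at pos 0, read 0 -> (A,0)->write 1,move R,goto B. Now: state=B, head=1, tape[-1..2]=0100 (head:   ^)
Step 2: in state B at pos 1, read 0 -> (B,0)->write 1,move L,goto C. Now: state=C, head=0, tape[-1..2]=0110 (head:  ^)
Step 3: in state C at pos 0, read 1 -> (C,1)->write 1,move L,goto A. Now: state=A, head=-1, tape[-2..2]=00110 (head:  ^)
Head positions at steps 0..3: starting at 0, distinct positions visited = {-1, 0, 1} -> 3 position(s)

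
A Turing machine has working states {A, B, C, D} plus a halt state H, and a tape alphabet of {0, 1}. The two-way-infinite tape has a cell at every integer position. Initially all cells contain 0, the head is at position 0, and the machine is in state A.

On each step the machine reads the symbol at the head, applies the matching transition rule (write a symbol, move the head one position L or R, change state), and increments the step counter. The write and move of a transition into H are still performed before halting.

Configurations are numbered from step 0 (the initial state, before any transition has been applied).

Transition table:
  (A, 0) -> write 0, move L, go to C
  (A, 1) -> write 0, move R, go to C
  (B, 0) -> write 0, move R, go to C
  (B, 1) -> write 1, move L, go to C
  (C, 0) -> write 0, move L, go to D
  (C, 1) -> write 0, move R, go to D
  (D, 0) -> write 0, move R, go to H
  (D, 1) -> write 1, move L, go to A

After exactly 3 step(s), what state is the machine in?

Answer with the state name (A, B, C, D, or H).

Step 1: in state A at pos 0, read 0 -> (A,0)->write 0,move L,goto C. Now: state=C, head=-1, tape[-2..1]=0000 (head:  ^)
Step 2: in state C at pos -1, read 0 -> (C,0)->write 0,move L,goto D. Now: state=D, head=-2, tape[-3..1]=00000 (head:  ^)
Step 3: in state D at pos -2, read 0 -> (D,0)->write 0,move R,goto H. Now: state=H, head=-1, tape[-3..1]=00000 (head:   ^)

Answer: H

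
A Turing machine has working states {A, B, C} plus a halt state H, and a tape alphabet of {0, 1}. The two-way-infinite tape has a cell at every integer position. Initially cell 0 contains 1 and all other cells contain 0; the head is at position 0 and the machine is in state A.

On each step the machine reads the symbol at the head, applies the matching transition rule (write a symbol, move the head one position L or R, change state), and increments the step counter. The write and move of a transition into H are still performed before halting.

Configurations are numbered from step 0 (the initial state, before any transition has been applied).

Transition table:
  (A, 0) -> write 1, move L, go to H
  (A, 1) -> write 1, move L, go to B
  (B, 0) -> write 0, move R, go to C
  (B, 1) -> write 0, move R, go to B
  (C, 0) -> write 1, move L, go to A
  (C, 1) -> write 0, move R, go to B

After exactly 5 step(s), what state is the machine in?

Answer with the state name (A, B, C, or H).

Answer: A

Derivation:
Step 1: in state A at pos 0, read 1 -> (A,1)->write 1,move L,goto B. Now: state=B, head=-1, tape[-2..1]=0010 (head:  ^)
Step 2: in state B at pos -1, read 0 -> (B,0)->write 0,move R,goto C. Now: state=C, head=0, tape[-2..1]=0010 (head:   ^)
Step 3: in state C at pos 0, read 1 -> (C,1)->write 0,move R,goto B. Now: state=B, head=1, tape[-2..2]=00000 (head:    ^)
Step 4: in state B at pos 1, read 0 -> (B,0)->write 0,move R,goto C. Now: state=C, head=2, tape[-2..3]=000000 (head:     ^)
Step 5: in state C at pos 2, read 0 -> (C,0)->write 1,move L,goto A. Now: state=A, head=1, tape[-2..3]=000010 (head:    ^)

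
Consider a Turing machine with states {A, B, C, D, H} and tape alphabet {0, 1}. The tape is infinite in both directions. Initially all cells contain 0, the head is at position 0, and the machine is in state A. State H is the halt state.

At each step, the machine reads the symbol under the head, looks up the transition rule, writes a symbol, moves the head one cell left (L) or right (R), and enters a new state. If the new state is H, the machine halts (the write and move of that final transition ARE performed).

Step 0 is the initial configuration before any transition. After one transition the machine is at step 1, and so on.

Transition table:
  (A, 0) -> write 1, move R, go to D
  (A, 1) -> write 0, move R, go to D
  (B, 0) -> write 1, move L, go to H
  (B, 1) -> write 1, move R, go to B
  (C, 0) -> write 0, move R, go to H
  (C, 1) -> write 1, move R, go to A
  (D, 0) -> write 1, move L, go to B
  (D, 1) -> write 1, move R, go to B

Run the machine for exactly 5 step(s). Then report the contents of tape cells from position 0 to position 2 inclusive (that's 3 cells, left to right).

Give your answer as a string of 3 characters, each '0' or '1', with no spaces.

Answer: 111

Derivation:
Step 1: in state A at pos 0, read 0 -> (A,0)->write 1,move R,goto D. Now: state=D, head=1, tape[-1..2]=0100 (head:   ^)
Step 2: in state D at pos 1, read 0 -> (D,0)->write 1,move L,goto B. Now: state=B, head=0, tape[-1..2]=0110 (head:  ^)
Step 3: in state B at pos 0, read 1 -> (B,1)->write 1,move R,goto B. Now: state=B, head=1, tape[-1..2]=0110 (head:   ^)
Step 4: in state B at pos 1, read 1 -> (B,1)->write 1,move R,goto B. Now: state=B, head=2, tape[-1..3]=01100 (head:    ^)
Step 5: in state B at pos 2, read 0 -> (B,0)->write 1,move L,goto H. Now: state=H, head=1, tape[-1..3]=01110 (head:   ^)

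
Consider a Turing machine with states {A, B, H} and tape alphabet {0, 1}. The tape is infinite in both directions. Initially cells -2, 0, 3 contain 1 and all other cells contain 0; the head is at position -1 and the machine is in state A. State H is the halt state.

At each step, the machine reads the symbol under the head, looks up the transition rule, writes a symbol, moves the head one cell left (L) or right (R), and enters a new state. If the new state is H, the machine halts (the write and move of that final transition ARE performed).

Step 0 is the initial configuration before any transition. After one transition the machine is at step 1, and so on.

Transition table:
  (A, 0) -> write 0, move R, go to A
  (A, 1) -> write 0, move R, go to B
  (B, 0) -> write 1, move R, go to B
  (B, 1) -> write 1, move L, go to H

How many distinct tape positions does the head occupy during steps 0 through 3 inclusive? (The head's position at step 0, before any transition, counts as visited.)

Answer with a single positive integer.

Step 1: in state A at pos -1, read 0 -> (A,0)->write 0,move R,goto A. Now: state=A, head=0, tape[-3..4]=01010010 (head:    ^)
Step 2: in state A at pos 0, read 1 -> (A,1)->write 0,move R,goto B. Now: state=B, head=1, tape[-3..4]=01000010 (head:     ^)
Step 3: in state B at pos 1, read 0 -> (B,0)->write 1,move R,goto B. Now: state=B, head=2, tape[-3..4]=01001010 (head:      ^)
Head positions at steps 0..3: starting at -1, distinct positions visited = {-1, 0, 1, 2} -> 4 position(s)

Answer: 4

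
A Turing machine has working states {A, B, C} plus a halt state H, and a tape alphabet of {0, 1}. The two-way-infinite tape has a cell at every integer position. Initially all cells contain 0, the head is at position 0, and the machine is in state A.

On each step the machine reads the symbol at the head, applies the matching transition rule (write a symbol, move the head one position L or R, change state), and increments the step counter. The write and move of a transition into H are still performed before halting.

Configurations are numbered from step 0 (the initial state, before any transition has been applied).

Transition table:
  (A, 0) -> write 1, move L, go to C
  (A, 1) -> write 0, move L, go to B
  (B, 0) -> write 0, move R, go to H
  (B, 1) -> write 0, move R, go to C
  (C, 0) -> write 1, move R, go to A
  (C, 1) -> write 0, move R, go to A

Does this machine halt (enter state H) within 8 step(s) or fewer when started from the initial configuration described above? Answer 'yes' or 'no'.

Step 1: in state A at pos 0, read 0 -> (A,0)->write 1,move L,goto C. Now: state=C, head=-1, tape[-2..1]=0010 (head:  ^)
Step 2: in state C at pos -1, read 0 -> (C,0)->write 1,move R,goto A. Now: state=A, head=0, tape[-2..1]=0110 (head:   ^)
Step 3: in state A at pos 0, read 1 -> (A,1)->write 0,move L,goto B. Now: state=B, head=-1, tape[-2..1]=0100 (head:  ^)
Step 4: in state B at pos -1, read 1 -> (B,1)->write 0,move R,goto C. Now: state=C, head=0, tape[-2..1]=0000 (head:   ^)
Step 5: in state C at pos 0, read 0 -> (C,0)->write 1,move R,goto A. Now: state=A, head=1, tape[-2..2]=00100 (head:    ^)
Step 6: in state A at pos 1, read 0 -> (A,0)->write 1,move L,goto C. Now: state=C, head=0, tape[-2..2]=00110 (head:   ^)
Step 7: in state C at pos 0, read 1 -> (C,1)->write 0,move R,goto A. Now: state=A, head=1, tape[-2..2]=00010 (head:    ^)
Step 8: in state A at pos 1, read 1 -> (A,1)->write 0,move L,goto B. Now: state=B, head=0, tape[-2..2]=00000 (head:   ^)
After 8 step(s): state = B (not H) -> not halted within 8 -> no

Answer: no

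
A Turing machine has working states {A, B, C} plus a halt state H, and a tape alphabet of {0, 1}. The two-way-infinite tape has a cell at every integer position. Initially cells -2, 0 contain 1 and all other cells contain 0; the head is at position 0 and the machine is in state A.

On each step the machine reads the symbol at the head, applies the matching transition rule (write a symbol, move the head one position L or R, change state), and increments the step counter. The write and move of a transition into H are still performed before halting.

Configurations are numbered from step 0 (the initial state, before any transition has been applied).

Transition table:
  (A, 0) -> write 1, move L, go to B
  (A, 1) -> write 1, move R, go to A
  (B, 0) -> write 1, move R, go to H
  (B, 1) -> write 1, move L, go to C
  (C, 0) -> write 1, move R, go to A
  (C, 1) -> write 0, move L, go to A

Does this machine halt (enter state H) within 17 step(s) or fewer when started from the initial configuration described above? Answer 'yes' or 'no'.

Step 1: in state A at pos 0, read 1 -> (A,1)->write 1,move R,goto A. Now: state=A, head=1, tape[-3..2]=010100 (head:     ^)
Step 2: in state A at pos 1, read 0 -> (A,0)->write 1,move L,goto B. Now: state=B, head=0, tape[-3..2]=010110 (head:    ^)
Step 3: in state B at pos 0, read 1 -> (B,1)->write 1,move L,goto C. Now: state=C, head=-1, tape[-3..2]=010110 (head:   ^)
Step 4: in state C at pos -1, read 0 -> (C,0)->write 1,move R,goto A. Now: state=A, head=0, tape[-3..2]=011110 (head:    ^)
Step 5: in state A at pos 0, read 1 -> (A,1)->write 1,move R,goto A. Now: state=A, head=1, tape[-3..2]=011110 (head:     ^)
Step 6: in state A at pos 1, read 1 -> (A,1)->write 1,move R,goto A. Now: state=A, head=2, tape[-3..3]=0111100 (head:      ^)
Step 7: in state A at pos 2, read 0 -> (A,0)->write 1,move L,goto B. Now: state=B, head=1, tape[-3..3]=0111110 (head:     ^)
Step 8: in state B at pos 1, read 1 -> (B,1)->write 1,move L,goto C. Now: state=C, head=0, tape[-3..3]=0111110 (head:    ^)
Step 9: in state C at pos 0, read 1 -> (C,1)->write 0,move L,goto A. Now: state=A, head=-1, tape[-3..3]=0110110 (head:   ^)
Step 10: in state A at pos -1, read 1 -> (A,1)->write 1,move R,goto A. Now: state=A, head=0, tape[-3..3]=0110110 (head:    ^)
Step 11: in state A at pos 0, read 0 -> (A,0)->write 1,move L,goto B. Now: state=B, head=-1, tape[-3..3]=0111110 (head:   ^)
Step 12: in state B at pos -1, read 1 -> (B,1)->write 1,move L,goto C. Now: state=C, head=-2, tape[-3..3]=0111110 (head:  ^)
Step 13: in state C at pos -2, read 1 -> (C,1)->write 0,move L,goto A. Now: state=A, head=-3, tape[-4..3]=00011110 (head:  ^)
Step 14: in state A at pos -3, read 0 -> (A,0)->write 1,move L,goto B. Now: state=B, head=-4, tape[-5..3]=001011110 (head:  ^)
Step 15: in state B at pos -4, read 0 -> (B,0)->write 1,move R,goto H. Now: state=H, head=-3, tape[-5..3]=011011110 (head:   ^)
State H reached at step 15; 15 <= 17 -> yes

Answer: yes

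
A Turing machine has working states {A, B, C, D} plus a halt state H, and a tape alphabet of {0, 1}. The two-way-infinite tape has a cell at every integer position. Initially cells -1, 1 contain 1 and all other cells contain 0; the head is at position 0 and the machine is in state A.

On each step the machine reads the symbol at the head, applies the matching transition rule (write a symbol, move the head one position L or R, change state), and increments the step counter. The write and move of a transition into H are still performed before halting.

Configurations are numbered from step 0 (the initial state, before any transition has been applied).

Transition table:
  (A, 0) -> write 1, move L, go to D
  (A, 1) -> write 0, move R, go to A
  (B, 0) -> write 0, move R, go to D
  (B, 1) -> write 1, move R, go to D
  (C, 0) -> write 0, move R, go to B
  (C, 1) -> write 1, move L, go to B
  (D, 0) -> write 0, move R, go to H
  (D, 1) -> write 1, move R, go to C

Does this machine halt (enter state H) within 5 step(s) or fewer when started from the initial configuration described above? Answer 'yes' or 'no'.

Answer: no

Derivation:
Step 1: in state A at pos 0, read 0 -> (A,0)->write 1,move L,goto D. Now: state=D, head=-1, tape[-2..2]=01110 (head:  ^)
Step 2: in state D at pos -1, read 1 -> (D,1)->write 1,move R,goto C. Now: state=C, head=0, tape[-2..2]=01110 (head:   ^)
Step 3: in state C at pos 0, read 1 -> (C,1)->write 1,move L,goto B. Now: state=B, head=-1, tape[-2..2]=01110 (head:  ^)
Step 4: in state B at pos -1, read 1 -> (B,1)->write 1,move R,goto D. Now: state=D, head=0, tape[-2..2]=01110 (head:   ^)
Step 5: in state D at pos 0, read 1 -> (D,1)->write 1,move R,goto C. Now: state=C, head=1, tape[-2..2]=01110 (head:    ^)
After 5 step(s): state = C (not H) -> not halted within 5 -> no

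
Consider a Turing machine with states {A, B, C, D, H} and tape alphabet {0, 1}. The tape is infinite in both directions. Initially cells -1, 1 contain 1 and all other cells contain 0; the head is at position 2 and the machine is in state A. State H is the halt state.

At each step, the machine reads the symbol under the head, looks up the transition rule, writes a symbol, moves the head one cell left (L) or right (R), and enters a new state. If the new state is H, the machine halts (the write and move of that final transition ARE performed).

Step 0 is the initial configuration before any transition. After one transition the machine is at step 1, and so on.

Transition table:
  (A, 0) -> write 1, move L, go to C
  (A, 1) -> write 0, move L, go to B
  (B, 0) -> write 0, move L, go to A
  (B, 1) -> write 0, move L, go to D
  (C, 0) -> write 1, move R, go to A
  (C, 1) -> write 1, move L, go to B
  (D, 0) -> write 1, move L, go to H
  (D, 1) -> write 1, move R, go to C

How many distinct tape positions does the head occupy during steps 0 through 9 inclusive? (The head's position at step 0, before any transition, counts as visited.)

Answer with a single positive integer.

Step 1: in state A at pos 2, read 0 -> (A,0)->write 1,move L,goto C. Now: state=C, head=1, tape[-2..3]=010110 (head:    ^)
Step 2: in state C at pos 1, read 1 -> (C,1)->write 1,move L,goto B. Now: state=B, head=0, tape[-2..3]=010110 (head:   ^)
Step 3: in state B at pos 0, read 0 -> (B,0)->write 0,move L,goto A. Now: state=A, head=-1, tape[-2..3]=010110 (head:  ^)
Step 4: in state A at pos -1, read 1 -> (A,1)->write 0,move L,goto B. Now: state=B, head=-2, tape[-3..3]=0000110 (head:  ^)
Step 5: in state B at pos -2, read 0 -> (B,0)->write 0,move L,goto A. Now: state=A, head=-3, tape[-4..3]=00000110 (head:  ^)
Step 6: in state A at pos -3, read 0 -> (A,0)->write 1,move L,goto C. Now: state=C, head=-4, tape[-5..3]=001000110 (head:  ^)
Step 7: in state C at pos -4, read 0 -> (C,0)->write 1,move R,goto A. Now: state=A, head=-3, tape[-5..3]=011000110 (head:   ^)
Step 8: in state A at pos -3, read 1 -> (A,1)->write 0,move L,goto B. Now: state=B, head=-4, tape[-5..3]=010000110 (head:  ^)
Step 9: in state B at pos -4, read 1 -> (B,1)->write 0,move L,goto D. Now: state=D, head=-5, tape[-6..3]=0000000110 (head:  ^)
Head positions at steps 0..9: starting at 2, distinct positions visited = {-5, -4, -3, -2, -1, 0, 1, 2} -> 8 position(s)

Answer: 8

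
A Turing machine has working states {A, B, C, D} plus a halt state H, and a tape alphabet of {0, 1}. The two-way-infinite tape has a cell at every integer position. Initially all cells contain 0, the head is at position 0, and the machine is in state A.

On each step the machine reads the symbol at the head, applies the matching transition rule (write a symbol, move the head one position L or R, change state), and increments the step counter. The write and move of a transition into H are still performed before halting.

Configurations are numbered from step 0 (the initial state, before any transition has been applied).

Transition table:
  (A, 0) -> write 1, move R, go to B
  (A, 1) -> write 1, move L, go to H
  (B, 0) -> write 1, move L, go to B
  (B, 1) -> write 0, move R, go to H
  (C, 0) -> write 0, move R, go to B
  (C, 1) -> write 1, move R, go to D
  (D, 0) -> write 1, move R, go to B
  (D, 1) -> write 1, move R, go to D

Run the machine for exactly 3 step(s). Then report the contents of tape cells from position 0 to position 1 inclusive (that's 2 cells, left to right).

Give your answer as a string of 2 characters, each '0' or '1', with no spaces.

Step 1: in state A at pos 0, read 0 -> (A,0)->write 1,move R,goto B. Now: state=B, head=1, tape[-1..2]=0100 (head:   ^)
Step 2: in state B at pos 1, read 0 -> (B,0)->write 1,move L,goto B. Now: state=B, head=0, tape[-1..2]=0110 (head:  ^)
Step 3: in state B at pos 0, read 1 -> (B,1)->write 0,move R,goto H. Now: state=H, head=1, tape[-1..2]=0010 (head:   ^)

Answer: 01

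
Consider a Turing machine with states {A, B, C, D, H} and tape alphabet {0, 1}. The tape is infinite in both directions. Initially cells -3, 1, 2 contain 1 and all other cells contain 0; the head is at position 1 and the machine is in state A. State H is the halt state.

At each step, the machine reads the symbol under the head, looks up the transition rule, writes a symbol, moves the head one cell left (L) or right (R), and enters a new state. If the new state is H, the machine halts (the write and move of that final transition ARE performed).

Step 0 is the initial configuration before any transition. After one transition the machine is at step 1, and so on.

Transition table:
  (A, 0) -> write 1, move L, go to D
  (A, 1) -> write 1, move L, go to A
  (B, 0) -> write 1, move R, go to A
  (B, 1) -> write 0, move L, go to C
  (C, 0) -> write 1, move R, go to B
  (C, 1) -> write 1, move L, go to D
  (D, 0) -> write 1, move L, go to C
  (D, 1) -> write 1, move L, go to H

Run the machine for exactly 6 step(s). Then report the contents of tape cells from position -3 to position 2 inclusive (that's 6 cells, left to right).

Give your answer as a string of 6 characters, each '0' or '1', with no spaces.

Step 1: in state A at pos 1, read 1 -> (A,1)->write 1,move L,goto A. Now: state=A, head=0, tape[-4..3]=01000110 (head:     ^)
Step 2: in state A at pos 0, read 0 -> (A,0)->write 1,move L,goto D. Now: state=D, head=-1, tape[-4..3]=01001110 (head:    ^)
Step 3: in state D at pos -1, read 0 -> (D,0)->write 1,move L,goto C. Now: state=C, head=-2, tape[-4..3]=01011110 (head:   ^)
Step 4: in state C at pos -2, read 0 -> (C,0)->write 1,move R,goto B. Now: state=B, head=-1, tape[-4..3]=01111110 (head:    ^)
Step 5: in state B at pos -1, read 1 -> (B,1)->write 0,move L,goto C. Now: state=C, head=-2, tape[-4..3]=01101110 (head:   ^)
Step 6: in state C at pos -2, read 1 -> (C,1)->write 1,move L,goto D. Now: state=D, head=-3, tape[-4..3]=01101110 (head:  ^)

Answer: 110111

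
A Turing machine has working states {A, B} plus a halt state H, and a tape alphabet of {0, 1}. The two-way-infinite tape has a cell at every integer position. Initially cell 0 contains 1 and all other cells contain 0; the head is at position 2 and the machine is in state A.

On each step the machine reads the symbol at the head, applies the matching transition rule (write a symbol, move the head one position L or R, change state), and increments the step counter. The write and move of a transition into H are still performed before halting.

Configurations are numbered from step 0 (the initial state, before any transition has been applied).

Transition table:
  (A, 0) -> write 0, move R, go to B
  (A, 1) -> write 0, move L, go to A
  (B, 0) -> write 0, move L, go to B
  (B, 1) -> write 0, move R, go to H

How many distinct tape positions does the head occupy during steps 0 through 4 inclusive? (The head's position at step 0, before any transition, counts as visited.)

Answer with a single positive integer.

Step 1: in state A at pos 2, read 0 -> (A,0)->write 0,move R,goto B. Now: state=B, head=3, tape[-1..4]=010000 (head:     ^)
Step 2: in state B at pos 3, read 0 -> (B,0)->write 0,move L,goto B. Now: state=B, head=2, tape[-1..4]=010000 (head:    ^)
Step 3: in state B at pos 2, read 0 -> (B,0)->write 0,move L,goto B. Now: state=B, head=1, tape[-1..4]=010000 (head:   ^)
Step 4: in state B at pos 1, read 0 -> (B,0)->write 0,move L,goto B. Now: state=B, head=0, tape[-1..4]=010000 (head:  ^)
Head positions at steps 0..4: starting at 2, distinct positions visited = {0, 1, 2, 3} -> 4 position(s)

Answer: 4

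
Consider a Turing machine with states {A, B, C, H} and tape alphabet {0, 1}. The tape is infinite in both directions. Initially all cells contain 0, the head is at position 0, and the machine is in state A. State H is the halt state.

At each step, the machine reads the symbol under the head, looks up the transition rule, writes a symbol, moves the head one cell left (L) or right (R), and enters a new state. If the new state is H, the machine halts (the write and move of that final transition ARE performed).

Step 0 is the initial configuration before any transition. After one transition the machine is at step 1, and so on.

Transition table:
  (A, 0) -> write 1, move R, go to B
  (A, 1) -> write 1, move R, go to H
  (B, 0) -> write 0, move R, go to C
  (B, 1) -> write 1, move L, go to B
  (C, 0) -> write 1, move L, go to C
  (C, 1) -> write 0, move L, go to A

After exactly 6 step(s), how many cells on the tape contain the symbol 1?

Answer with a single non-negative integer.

Answer: 3

Derivation:
Step 1: in state A at pos 0, read 0 -> (A,0)->write 1,move R,goto B. Now: state=B, head=1, tape[-1..2]=0100 (head:   ^)
Step 2: in state B at pos 1, read 0 -> (B,0)->write 0,move R,goto C. Now: state=C, head=2, tape[-1..3]=01000 (head:    ^)
Step 3: in state C at pos 2, read 0 -> (C,0)->write 1,move L,goto C. Now: state=C, head=1, tape[-1..3]=01010 (head:   ^)
Step 4: in state C at pos 1, read 0 -> (C,0)->write 1,move L,goto C. Now: state=C, head=0, tape[-1..3]=01110 (head:  ^)
Step 5: in state C at pos 0, read 1 -> (C,1)->write 0,move L,goto A. Now: state=A, head=-1, tape[-2..3]=000110 (head:  ^)
Step 6: in state A at pos -1, read 0 -> (A,0)->write 1,move R,goto B. Now: state=B, head=0, tape[-2..3]=010110 (head:   ^)
Cells containing 1 after step 6: {-1, 1, 2} -> 3 cell(s)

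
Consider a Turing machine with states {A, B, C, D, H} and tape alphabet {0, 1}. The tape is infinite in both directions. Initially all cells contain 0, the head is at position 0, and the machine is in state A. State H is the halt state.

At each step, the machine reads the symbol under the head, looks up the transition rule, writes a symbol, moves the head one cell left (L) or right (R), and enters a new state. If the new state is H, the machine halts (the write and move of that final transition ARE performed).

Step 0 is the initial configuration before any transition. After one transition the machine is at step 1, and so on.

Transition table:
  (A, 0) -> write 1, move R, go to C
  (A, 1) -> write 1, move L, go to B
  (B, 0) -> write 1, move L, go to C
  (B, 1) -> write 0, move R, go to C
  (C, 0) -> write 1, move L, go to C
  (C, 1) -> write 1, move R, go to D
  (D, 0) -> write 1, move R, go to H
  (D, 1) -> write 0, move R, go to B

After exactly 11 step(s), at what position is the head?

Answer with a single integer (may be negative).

Step 1: in state A at pos 0, read 0 -> (A,0)->write 1,move R,goto C. Now: state=C, head=1, tape[-1..2]=0100 (head:   ^)
Step 2: in state C at pos 1, read 0 -> (C,0)->write 1,move L,goto C. Now: state=C, head=0, tape[-1..2]=0110 (head:  ^)
Step 3: in state C at pos 0, read 1 -> (C,1)->write 1,move R,goto D. Now: state=D, head=1, tape[-1..2]=0110 (head:   ^)
Step 4: in state D at pos 1, read 1 -> (D,1)->write 0,move R,goto B. Now: state=B, head=2, tape[-1..3]=01000 (head:    ^)
Step 5: in state B at pos 2, read 0 -> (B,0)->write 1,move L,goto C. Now: state=C, head=1, tape[-1..3]=01010 (head:   ^)
Step 6: in state C at pos 1, read 0 -> (C,0)->write 1,move L,goto C. Now: state=C, head=0, tape[-1..3]=01110 (head:  ^)
Step 7: in state C at pos 0, read 1 -> (C,1)->write 1,move R,goto D. Now: state=D, head=1, tape[-1..3]=01110 (head:   ^)
Step 8: in state D at pos 1, read 1 -> (D,1)->write 0,move R,goto B. Now: state=B, head=2, tape[-1..3]=01010 (head:    ^)
Step 9: in state B at pos 2, read 1 -> (B,1)->write 0,move R,goto C. Now: state=C, head=3, tape[-1..4]=010000 (head:     ^)
Step 10: in state C at pos 3, read 0 -> (C,0)->write 1,move L,goto C. Now: state=C, head=2, tape[-1..4]=010010 (head:    ^)
Step 11: in state C at pos 2, read 0 -> (C,0)->write 1,move L,goto C. Now: state=C, head=1, tape[-1..4]=010110 (head:   ^)

Answer: 1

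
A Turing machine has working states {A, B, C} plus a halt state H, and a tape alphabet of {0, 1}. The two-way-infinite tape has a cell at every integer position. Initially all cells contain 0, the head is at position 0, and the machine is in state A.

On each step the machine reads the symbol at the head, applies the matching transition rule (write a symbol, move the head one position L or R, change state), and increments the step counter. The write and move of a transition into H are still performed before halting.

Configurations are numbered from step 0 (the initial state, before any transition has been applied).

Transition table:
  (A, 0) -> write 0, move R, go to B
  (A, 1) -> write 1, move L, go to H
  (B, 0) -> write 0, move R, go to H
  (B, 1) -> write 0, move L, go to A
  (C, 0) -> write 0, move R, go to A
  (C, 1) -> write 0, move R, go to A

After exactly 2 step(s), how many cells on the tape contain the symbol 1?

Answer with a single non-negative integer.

Answer: 0

Derivation:
Step 1: in state A at pos 0, read 0 -> (A,0)->write 0,move R,goto B. Now: state=B, head=1, tape[-1..2]=0000 (head:   ^)
Step 2: in state B at pos 1, read 0 -> (B,0)->write 0,move R,goto H. Now: state=H, head=2, tape[-1..3]=00000 (head:    ^)
No cell contains 1 after step 2 -> 0 cell(s)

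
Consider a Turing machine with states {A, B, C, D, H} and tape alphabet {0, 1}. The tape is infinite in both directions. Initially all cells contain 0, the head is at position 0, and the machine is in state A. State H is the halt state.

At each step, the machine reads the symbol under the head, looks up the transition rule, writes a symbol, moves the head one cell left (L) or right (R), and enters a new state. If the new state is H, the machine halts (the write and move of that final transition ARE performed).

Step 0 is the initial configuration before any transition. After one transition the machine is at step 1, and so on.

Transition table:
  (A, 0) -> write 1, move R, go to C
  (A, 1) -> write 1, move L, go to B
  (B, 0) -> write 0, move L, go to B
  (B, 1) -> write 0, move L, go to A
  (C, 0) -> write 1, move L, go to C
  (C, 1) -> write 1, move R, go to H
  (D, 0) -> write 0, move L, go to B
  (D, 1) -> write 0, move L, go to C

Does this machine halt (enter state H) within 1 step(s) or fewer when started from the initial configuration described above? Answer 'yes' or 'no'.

Step 1: in state A at pos 0, read 0 -> (A,0)->write 1,move R,goto C. Now: state=C, head=1, tape[-1..2]=0100 (head:   ^)
After 1 step(s): state = C (not H) -> not halted within 1 -> no

Answer: no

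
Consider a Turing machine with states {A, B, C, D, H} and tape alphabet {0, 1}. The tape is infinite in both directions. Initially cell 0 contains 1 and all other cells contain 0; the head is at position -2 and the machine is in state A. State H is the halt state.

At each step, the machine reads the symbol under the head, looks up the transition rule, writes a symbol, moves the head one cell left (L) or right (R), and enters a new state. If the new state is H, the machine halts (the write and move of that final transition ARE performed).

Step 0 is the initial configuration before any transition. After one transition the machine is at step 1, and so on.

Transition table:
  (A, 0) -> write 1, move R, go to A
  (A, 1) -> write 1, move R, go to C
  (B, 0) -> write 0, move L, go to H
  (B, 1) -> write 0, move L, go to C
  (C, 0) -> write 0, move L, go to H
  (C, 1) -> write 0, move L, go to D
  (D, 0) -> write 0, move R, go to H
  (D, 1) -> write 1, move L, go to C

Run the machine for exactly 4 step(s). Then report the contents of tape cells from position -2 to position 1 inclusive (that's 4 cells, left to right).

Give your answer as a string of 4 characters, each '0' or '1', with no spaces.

Step 1: in state A at pos -2, read 0 -> (A,0)->write 1,move R,goto A. Now: state=A, head=-1, tape[-3..1]=01010 (head:   ^)
Step 2: in state A at pos -1, read 0 -> (A,0)->write 1,move R,goto A. Now: state=A, head=0, tape[-3..1]=01110 (head:    ^)
Step 3: in state A at pos 0, read 1 -> (A,1)->write 1,move R,goto C. Now: state=C, head=1, tape[-3..2]=011100 (head:     ^)
Step 4: in state C at pos 1, read 0 -> (C,0)->write 0,move L,goto H. Now: state=H, head=0, tape[-3..2]=011100 (head:    ^)

Answer: 1110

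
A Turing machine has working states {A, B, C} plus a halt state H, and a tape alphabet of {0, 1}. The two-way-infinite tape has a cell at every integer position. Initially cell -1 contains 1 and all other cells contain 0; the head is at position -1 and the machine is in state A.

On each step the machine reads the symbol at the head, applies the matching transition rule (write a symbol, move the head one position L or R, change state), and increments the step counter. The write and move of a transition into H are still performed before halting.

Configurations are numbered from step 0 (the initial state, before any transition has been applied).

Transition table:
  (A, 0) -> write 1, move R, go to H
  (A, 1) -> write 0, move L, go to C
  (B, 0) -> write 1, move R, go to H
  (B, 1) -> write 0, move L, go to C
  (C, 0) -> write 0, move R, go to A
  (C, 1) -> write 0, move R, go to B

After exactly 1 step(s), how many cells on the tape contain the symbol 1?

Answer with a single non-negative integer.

Step 1: in state A at pos -1, read 1 -> (A,1)->write 0,move L,goto C. Now: state=C, head=-2, tape[-3..0]=0000 (head:  ^)
No cell contains 1 after step 1 -> 0 cell(s)

Answer: 0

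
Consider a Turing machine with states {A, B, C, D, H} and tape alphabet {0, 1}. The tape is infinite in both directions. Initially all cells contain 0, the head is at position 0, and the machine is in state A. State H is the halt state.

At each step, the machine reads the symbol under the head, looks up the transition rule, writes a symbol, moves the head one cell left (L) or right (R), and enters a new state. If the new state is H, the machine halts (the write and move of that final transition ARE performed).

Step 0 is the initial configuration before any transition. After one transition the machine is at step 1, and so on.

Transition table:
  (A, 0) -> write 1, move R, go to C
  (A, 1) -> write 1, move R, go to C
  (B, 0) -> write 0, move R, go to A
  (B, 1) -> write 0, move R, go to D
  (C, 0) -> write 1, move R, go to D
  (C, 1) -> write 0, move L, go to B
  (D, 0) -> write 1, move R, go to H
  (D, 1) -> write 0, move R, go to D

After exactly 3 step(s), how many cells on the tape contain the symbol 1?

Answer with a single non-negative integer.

Answer: 3

Derivation:
Step 1: in state A at pos 0, read 0 -> (A,0)->write 1,move R,goto C. Now: state=C, head=1, tape[-1..2]=0100 (head:   ^)
Step 2: in state C at pos 1, read 0 -> (C,0)->write 1,move R,goto D. Now: state=D, head=2, tape[-1..3]=01100 (head:    ^)
Step 3: in state D at pos 2, read 0 -> (D,0)->write 1,move R,goto H. Now: state=H, head=3, tape[-1..4]=011100 (head:     ^)
Cells containing 1 after step 3: {0, 1, 2} -> 3 cell(s)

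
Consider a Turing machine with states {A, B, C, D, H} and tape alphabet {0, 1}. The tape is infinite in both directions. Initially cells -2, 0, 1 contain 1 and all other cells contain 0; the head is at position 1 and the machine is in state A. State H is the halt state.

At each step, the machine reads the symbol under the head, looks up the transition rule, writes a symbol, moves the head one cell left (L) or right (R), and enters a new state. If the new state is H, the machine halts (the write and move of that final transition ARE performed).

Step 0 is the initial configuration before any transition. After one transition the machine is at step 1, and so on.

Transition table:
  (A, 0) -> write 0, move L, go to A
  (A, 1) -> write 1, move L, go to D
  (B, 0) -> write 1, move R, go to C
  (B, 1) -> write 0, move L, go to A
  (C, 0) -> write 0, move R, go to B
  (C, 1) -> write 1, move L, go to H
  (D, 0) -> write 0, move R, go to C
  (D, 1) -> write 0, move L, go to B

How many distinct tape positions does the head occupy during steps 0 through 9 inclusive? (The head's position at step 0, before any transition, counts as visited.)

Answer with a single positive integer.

Step 1: in state A at pos 1, read 1 -> (A,1)->write 1,move L,goto D. Now: state=D, head=0, tape[-3..2]=010110 (head:    ^)
Step 2: in state D at pos 0, read 1 -> (D,1)->write 0,move L,goto B. Now: state=B, head=-1, tape[-3..2]=010010 (head:   ^)
Step 3: in state B at pos -1, read 0 -> (B,0)->write 1,move R,goto C. Now: state=C, head=0, tape[-3..2]=011010 (head:    ^)
Step 4: in state C at pos 0, read 0 -> (C,0)->write 0,move R,goto B. Now: state=B, head=1, tape[-3..2]=011010 (head:     ^)
Step 5: in state B at pos 1, read 1 -> (B,1)->write 0,move L,goto A. Now: state=A, head=0, tape[-3..2]=011000 (head:    ^)
Step 6: in state A at pos 0, read 0 -> (A,0)->write 0,move L,goto A. Now: state=A, head=-1, tape[-3..2]=011000 (head:   ^)
Step 7: in state A at pos -1, read 1 -> (A,1)->write 1,move L,goto D. Now: state=D, head=-2, tape[-3..2]=011000 (head:  ^)
Step 8: in state D at pos -2, read 1 -> (D,1)->write 0,move L,goto B. Now: state=B, head=-3, tape[-4..2]=0001000 (head:  ^)
Step 9: in state B at pos -3, read 0 -> (B,0)->write 1,move R,goto C. Now: state=C, head=-2, tape[-4..2]=0101000 (head:   ^)
Head positions at steps 0..9: starting at 1, distinct positions visited = {-3, -2, -1, 0, 1} -> 5 position(s)

Answer: 5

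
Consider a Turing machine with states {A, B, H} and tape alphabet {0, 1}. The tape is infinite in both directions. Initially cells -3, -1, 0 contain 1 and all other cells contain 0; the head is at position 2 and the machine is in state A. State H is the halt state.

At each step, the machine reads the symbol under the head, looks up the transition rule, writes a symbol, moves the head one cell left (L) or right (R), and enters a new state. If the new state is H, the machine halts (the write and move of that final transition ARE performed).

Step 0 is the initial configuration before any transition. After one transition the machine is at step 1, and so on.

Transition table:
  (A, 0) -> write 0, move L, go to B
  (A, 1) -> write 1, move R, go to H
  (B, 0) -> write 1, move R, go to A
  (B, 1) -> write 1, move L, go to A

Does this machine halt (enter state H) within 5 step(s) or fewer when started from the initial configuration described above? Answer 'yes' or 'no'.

Step 1: in state A at pos 2, read 0 -> (A,0)->write 0,move L,goto B. Now: state=B, head=1, tape[-4..3]=01011000 (head:      ^)
Step 2: in state B at pos 1, read 0 -> (B,0)->write 1,move R,goto A. Now: state=A, head=2, tape[-4..3]=01011100 (head:       ^)
Step 3: in state A at pos 2, read 0 -> (A,0)->write 0,move L,goto B. Now: state=B, head=1, tape[-4..3]=01011100 (head:      ^)
Step 4: in state B at pos 1, read 1 -> (B,1)->write 1,move L,goto A. Now: state=A, head=0, tape[-4..3]=01011100 (head:     ^)
Step 5: in state A at pos 0, read 1 -> (A,1)->write 1,move R,goto H. Now: state=H, head=1, tape[-4..3]=01011100 (head:      ^)
State H reached at step 5; 5 <= 5 -> yes

Answer: yes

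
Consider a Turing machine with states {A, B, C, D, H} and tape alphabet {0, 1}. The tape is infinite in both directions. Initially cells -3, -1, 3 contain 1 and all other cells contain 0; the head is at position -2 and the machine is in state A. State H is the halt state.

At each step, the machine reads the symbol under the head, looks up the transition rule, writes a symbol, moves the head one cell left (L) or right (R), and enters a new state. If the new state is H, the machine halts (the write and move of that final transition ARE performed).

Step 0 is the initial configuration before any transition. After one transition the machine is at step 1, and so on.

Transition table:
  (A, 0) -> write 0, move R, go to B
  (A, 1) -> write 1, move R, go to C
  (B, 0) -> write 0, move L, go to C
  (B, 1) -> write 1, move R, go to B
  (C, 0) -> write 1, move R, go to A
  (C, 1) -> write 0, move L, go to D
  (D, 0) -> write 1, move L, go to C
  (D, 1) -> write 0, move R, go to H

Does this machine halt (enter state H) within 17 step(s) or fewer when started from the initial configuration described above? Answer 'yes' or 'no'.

Step 1: in state A at pos -2, read 0 -> (A,0)->write 0,move R,goto B. Now: state=B, head=-1, tape[-4..4]=010100010 (head:    ^)
Step 2: in state B at pos -1, read 1 -> (B,1)->write 1,move R,goto B. Now: state=B, head=0, tape[-4..4]=010100010 (head:     ^)
Step 3: in state B at pos 0, read 0 -> (B,0)->write 0,move L,goto C. Now: state=C, head=-1, tape[-4..4]=010100010 (head:    ^)
Step 4: in state C at pos -1, read 1 -> (C,1)->write 0,move L,goto D. Now: state=D, head=-2, tape[-4..4]=010000010 (head:   ^)
Step 5: in state D at pos -2, read 0 -> (D,0)->write 1,move L,goto C. Now: state=C, head=-3, tape[-4..4]=011000010 (head:  ^)
Step 6: in state C at pos -3, read 1 -> (C,1)->write 0,move L,goto D. Now: state=D, head=-4, tape[-5..4]=0001000010 (head:  ^)
Step 7: in state D at pos -4, read 0 -> (D,0)->write 1,move L,goto C. Now: state=C, head=-5, tape[-6..4]=00101000010 (head:  ^)
Step 8: in state C at pos -5, read 0 -> (C,0)->write 1,move R,goto A. Now: state=A, head=-4, tape[-6..4]=01101000010 (head:   ^)
Step 9: in state A at pos -4, read 1 -> (A,1)->write 1,move R,goto C. Now: state=C, head=-3, tape[-6..4]=01101000010 (head:    ^)
Step 10: in state C at pos -3, read 0 -> (C,0)->write 1,move R,goto A. Now: state=A, head=-2, tape[-6..4]=01111000010 (head:     ^)
Step 11: in state A at pos -2, read 1 -> (A,1)->write 1,move R,goto C. Now: state=C, head=-1, tape[-6..4]=01111000010 (head:      ^)
Step 12: in state C at pos -1, read 0 -> (C,0)->write 1,move R,goto A. Now: state=A, head=0, tape[-6..4]=01111100010 (head:       ^)
Step 13: in state A at pos 0, read 0 -> (A,0)->write 0,move R,goto B. Now: state=B, head=1, tape[-6..4]=01111100010 (head:        ^)
Step 14: in state B at pos 1, read 0 -> (B,0)->write 0,move L,goto C. Now: state=C, head=0, tape[-6..4]=01111100010 (head:       ^)
Step 15: in state C at pos 0, read 0 -> (C,0)->write 1,move R,goto A. Now: state=A, head=1, tape[-6..4]=01111110010 (head:        ^)
Step 16: in state A at pos 1, read 0 -> (A,0)->write 0,move R,goto B. Now: state=B, head=2, tape[-6..4]=01111110010 (head:         ^)
Step 17: in state B at pos 2, read 0 -> (B,0)->write 0,move L,goto C. Now: state=C, head=1, tape[-6..4]=01111110010 (head:        ^)
After 17 step(s): state = C (not H) -> not halted within 17 -> no

Answer: no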